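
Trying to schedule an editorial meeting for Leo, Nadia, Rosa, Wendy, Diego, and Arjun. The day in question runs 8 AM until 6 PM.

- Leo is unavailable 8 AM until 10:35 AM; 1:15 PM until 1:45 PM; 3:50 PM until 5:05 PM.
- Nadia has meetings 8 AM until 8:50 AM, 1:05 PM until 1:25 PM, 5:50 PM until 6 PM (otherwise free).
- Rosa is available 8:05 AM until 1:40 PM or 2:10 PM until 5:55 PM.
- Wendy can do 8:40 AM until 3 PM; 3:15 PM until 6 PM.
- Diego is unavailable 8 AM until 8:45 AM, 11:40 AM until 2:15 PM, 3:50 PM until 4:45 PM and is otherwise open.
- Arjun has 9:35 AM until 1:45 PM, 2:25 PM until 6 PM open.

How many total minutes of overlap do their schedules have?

180

Leo free: 10:35-13:15, 13:45-15:50, 17:05-18:00 (invert busy blocks within the working day).
Nadia free: 08:50-13:05, 13:25-17:50 (invert busy blocks within the working day).
Rosa free: 08:05-13:40, 14:10-17:55.
Wendy free: 08:40-15:00, 15:15-18:00.
Diego free: 08:45-11:40, 14:15-15:50, 16:45-18:00 (invert busy blocks within the working day).
Arjun free: 09:35-13:45, 14:25-18:00.
Leo ∩ Nadia: 10:35-13:05, 13:45-15:50, 17:05-17:50.
Leo ∩ Nadia ∩ Rosa: 10:35-13:05, 14:10-15:50, 17:05-17:50.
Leo ∩ Nadia ∩ Rosa ∩ Wendy: 10:35-13:05, 14:10-15:00, 15:15-15:50, 17:05-17:50.
Leo ∩ Nadia ∩ Rosa ∩ Wendy ∩ Diego: 10:35-11:40, 14:15-15:00, 15:15-15:50, 17:05-17:50.
Leo ∩ Nadia ∩ Rosa ∩ Wendy ∩ Diego ∩ Arjun: 10:35-11:40, 14:25-15:00, 15:15-15:50, 17:05-17:50.
So the common availability across everyone is 10:35-11:40, 14:25-15:00, 15:15-15:50, 17:05-17:50.
Summing the common windows: 65 + 35 + 35 + 45 = 180 minutes.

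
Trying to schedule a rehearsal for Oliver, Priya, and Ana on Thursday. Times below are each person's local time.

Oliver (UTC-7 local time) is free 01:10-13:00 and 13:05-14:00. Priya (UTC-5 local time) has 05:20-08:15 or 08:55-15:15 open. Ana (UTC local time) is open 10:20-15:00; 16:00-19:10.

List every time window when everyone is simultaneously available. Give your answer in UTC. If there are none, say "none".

Oliver in UTC: 08:10-20:00, 20:05-21:00 (add 7h to convert from UTC-7).
Priya in UTC: 10:20-13:15, 13:55-20:15 (add 5h to convert from UTC-5).
Ana in UTC: 10:20-15:00, 16:00-19:10.
Oliver ∩ Priya: 10:20-13:15, 13:55-20:00, 20:05-20:15.
Oliver ∩ Priya ∩ Ana: 10:20-13:15, 13:55-15:00, 16:00-19:10.

10:20-13:15, 13:55-15:00, 16:00-19:10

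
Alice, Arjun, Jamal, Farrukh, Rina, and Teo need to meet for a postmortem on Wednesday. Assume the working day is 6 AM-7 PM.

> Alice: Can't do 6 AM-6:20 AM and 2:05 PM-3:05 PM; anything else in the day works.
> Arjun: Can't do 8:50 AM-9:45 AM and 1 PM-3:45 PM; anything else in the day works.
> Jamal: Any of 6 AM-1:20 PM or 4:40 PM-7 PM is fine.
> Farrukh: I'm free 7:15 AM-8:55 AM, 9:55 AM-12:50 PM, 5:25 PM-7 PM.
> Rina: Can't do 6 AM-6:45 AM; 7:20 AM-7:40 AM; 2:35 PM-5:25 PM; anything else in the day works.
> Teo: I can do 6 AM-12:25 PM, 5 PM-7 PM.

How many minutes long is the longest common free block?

Alice free: 06:20-14:05, 15:05-19:00 (invert busy blocks within the working day).
Arjun free: 06:00-08:50, 09:45-13:00, 15:45-19:00 (invert busy blocks within the working day).
Jamal free: 06:00-13:20, 16:40-19:00.
Farrukh free: 07:15-08:55, 09:55-12:50, 17:25-19:00.
Rina free: 06:45-07:20, 07:40-14:35, 17:25-19:00 (invert busy blocks within the working day).
Teo free: 06:00-12:25, 17:00-19:00.
Alice ∩ Arjun: 06:20-08:50, 09:45-13:00, 15:45-19:00.
Alice ∩ Arjun ∩ Jamal: 06:20-08:50, 09:45-13:00, 16:40-19:00.
Alice ∩ Arjun ∩ Jamal ∩ Farrukh: 07:15-08:50, 09:55-12:50, 17:25-19:00.
Alice ∩ Arjun ∩ Jamal ∩ Farrukh ∩ Rina: 07:15-07:20, 07:40-08:50, 09:55-12:50, 17:25-19:00.
Alice ∩ Arjun ∩ Jamal ∩ Farrukh ∩ Rina ∩ Teo: 07:15-07:20, 07:40-08:50, 09:55-12:25, 17:25-19:00.
So the common availability across everyone is 07:15-07:20, 07:40-08:50, 09:55-12:25, 17:25-19:00.
The longest is 09:55-12:25 at 150 minutes.

150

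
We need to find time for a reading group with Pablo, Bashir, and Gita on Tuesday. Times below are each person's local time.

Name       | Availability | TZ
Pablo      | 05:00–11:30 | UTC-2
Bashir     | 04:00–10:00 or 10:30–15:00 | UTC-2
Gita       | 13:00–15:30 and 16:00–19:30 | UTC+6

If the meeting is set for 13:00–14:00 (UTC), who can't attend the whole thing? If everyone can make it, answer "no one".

Pablo in UTC: 07:00-13:30 (add 2h to convert from UTC-2).
Bashir in UTC: 06:00-12:00, 12:30-17:00 (add 2h to convert from UTC-2).
Gita in UTC: 07:00-09:30, 10:00-13:30 (subtract 6h to convert from UTC+6).
Pablo: not fully free for 13:00-14:00. Bashir: free for 13:00-14:00. Gita: not fully free for 13:00-14:00.

Gita, Pablo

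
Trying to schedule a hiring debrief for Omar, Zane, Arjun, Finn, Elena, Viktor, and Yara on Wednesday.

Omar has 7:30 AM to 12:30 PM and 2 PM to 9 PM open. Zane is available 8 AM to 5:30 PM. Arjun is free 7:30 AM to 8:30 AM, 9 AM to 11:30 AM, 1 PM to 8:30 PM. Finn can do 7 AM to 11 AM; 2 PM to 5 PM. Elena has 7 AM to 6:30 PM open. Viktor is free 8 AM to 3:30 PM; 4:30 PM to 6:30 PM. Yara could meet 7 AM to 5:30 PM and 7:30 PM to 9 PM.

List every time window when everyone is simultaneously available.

Omar ∩ Zane: 08:00-12:30, 14:00-17:30.
Omar ∩ Zane ∩ Arjun: 08:00-08:30, 09:00-11:30, 14:00-17:30.
Omar ∩ Zane ∩ Arjun ∩ Finn: 08:00-08:30, 09:00-11:00, 14:00-17:00.
Omar ∩ Zane ∩ Arjun ∩ Finn ∩ Elena: 08:00-08:30, 09:00-11:00, 14:00-17:00.
Omar ∩ Zane ∩ Arjun ∩ Finn ∩ Elena ∩ Viktor: 08:00-08:30, 09:00-11:00, 14:00-15:30, 16:30-17:00.
Omar ∩ Zane ∩ Arjun ∩ Finn ∩ Elena ∩ Viktor ∩ Yara: 08:00-08:30, 09:00-11:00, 14:00-15:30, 16:30-17:00.

08:00-08:30, 09:00-11:00, 14:00-15:30, 16:30-17:00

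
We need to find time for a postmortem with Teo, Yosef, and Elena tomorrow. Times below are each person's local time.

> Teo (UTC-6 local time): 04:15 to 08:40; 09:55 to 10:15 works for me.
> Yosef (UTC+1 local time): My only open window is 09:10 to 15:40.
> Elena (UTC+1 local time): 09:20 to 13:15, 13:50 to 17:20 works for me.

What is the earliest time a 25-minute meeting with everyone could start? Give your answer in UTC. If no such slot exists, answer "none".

10:15

Teo in UTC: 10:15-14:40, 15:55-16:15 (add 6h to convert from UTC-6).
Yosef in UTC: 08:10-14:40 (subtract 1h to convert from UTC+1).
Elena in UTC: 08:20-12:15, 12:50-16:20 (subtract 1h to convert from UTC+1).
Teo ∩ Yosef: 10:15-14:40.
Teo ∩ Yosef ∩ Elena: 10:15-12:15, 12:50-14:40.
The first common window of at least 25 minutes is 10:15-12:15, so the earliest start is 10:15.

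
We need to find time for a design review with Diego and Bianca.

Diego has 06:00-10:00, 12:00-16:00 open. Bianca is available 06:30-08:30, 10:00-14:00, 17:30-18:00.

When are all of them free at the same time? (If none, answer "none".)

Diego ∩ Bianca: 06:30-08:30, 12:00-14:00.

06:30-08:30, 12:00-14:00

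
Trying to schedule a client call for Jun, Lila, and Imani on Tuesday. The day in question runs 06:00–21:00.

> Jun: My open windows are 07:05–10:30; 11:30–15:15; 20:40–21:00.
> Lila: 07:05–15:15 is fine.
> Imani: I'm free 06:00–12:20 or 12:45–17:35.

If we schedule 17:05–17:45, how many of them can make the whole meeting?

0

nobody can make the full 17:05-17:45 slot — that's 0.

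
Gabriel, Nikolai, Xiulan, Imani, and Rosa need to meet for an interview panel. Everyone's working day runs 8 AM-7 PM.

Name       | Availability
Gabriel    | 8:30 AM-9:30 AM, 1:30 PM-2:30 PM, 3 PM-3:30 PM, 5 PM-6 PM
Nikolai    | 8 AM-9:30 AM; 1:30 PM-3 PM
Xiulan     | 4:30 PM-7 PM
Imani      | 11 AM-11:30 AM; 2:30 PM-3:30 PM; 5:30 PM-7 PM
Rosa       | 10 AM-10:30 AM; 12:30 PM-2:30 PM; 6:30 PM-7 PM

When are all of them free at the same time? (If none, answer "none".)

Gabriel ∩ Nikolai: 08:30-09:30, 13:30-14:30.
Gabriel ∩ Nikolai ∩ Xiulan: ∅.
Gabriel ∩ Nikolai ∩ Xiulan ∩ Imani: ∅.
Gabriel ∩ Nikolai ∩ Xiulan ∩ Imani ∩ Rosa: ∅.
There is no time when everyone is free.

none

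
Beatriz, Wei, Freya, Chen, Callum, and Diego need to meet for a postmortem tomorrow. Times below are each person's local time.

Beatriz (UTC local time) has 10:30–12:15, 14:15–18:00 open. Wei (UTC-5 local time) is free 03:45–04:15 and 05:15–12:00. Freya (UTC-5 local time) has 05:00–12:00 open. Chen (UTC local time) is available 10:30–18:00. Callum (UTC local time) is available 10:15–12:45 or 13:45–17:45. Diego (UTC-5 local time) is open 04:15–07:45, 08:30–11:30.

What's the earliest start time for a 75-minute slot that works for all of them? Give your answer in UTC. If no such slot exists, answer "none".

Beatriz in UTC: 10:30-12:15, 14:15-18:00.
Wei in UTC: 08:45-09:15, 10:15-17:00 (add 5h to convert from UTC-5).
Freya in UTC: 10:00-17:00 (add 5h to convert from UTC-5).
Chen in UTC: 10:30-18:00.
Callum in UTC: 10:15-12:45, 13:45-17:45.
Diego in UTC: 09:15-12:45, 13:30-16:30 (add 5h to convert from UTC-5).
Beatriz ∩ Wei: 10:30-12:15, 14:15-17:00.
Beatriz ∩ Wei ∩ Freya: 10:30-12:15, 14:15-17:00.
Beatriz ∩ Wei ∩ Freya ∩ Chen: 10:30-12:15, 14:15-17:00.
Beatriz ∩ Wei ∩ Freya ∩ Chen ∩ Callum: 10:30-12:15, 14:15-17:00.
Beatriz ∩ Wei ∩ Freya ∩ Chen ∩ Callum ∩ Diego: 10:30-12:15, 14:15-16:30.
The first common window of at least 75 minutes is 10:30-12:15, so the earliest start is 10:30.

10:30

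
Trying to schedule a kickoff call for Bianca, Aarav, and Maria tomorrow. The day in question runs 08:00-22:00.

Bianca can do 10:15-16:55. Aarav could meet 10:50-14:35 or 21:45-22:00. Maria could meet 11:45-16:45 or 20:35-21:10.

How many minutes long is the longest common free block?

Bianca ∩ Aarav: 10:50-14:35.
Bianca ∩ Aarav ∩ Maria: 11:45-14:35.
So the common availability across everyone is 11:45-14:35.
The longest is 11:45-14:35 at 170 minutes.

170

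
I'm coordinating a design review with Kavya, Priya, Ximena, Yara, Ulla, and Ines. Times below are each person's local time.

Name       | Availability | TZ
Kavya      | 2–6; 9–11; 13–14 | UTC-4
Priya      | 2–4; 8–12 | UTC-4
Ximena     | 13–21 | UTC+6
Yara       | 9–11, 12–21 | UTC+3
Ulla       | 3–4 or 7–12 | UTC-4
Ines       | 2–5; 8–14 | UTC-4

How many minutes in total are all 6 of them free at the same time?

Kavya in UTC: 06:00-10:00, 13:00-15:00, 17:00-18:00 (add 4h to convert from UTC-4).
Priya in UTC: 06:00-08:00, 12:00-16:00 (add 4h to convert from UTC-4).
Ximena in UTC: 07:00-15:00 (subtract 6h to convert from UTC+6).
Yara in UTC: 06:00-08:00, 09:00-18:00 (subtract 3h to convert from UTC+3).
Ulla in UTC: 07:00-08:00, 11:00-16:00 (add 4h to convert from UTC-4).
Ines in UTC: 06:00-09:00, 12:00-18:00 (add 4h to convert from UTC-4).
Kavya ∩ Priya: 06:00-08:00, 13:00-15:00.
Kavya ∩ Priya ∩ Ximena: 07:00-08:00, 13:00-15:00.
Kavya ∩ Priya ∩ Ximena ∩ Yara: 07:00-08:00, 13:00-15:00.
Kavya ∩ Priya ∩ Ximena ∩ Yara ∩ Ulla: 07:00-08:00, 13:00-15:00.
Kavya ∩ Priya ∩ Ximena ∩ Yara ∩ Ulla ∩ Ines: 07:00-08:00, 13:00-15:00.
Summing the common windows: 60 + 120 = 180 minutes.

180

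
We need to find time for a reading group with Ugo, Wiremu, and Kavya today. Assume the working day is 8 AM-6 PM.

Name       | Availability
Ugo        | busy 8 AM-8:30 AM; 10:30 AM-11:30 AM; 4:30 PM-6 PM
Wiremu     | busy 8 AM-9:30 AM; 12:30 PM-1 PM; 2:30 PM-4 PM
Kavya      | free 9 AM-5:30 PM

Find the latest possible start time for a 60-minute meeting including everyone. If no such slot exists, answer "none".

Ugo free: 08:30-10:30, 11:30-16:30 (invert busy blocks within the working day).
Wiremu free: 09:30-12:30, 13:00-14:30, 16:00-18:00 (invert busy blocks within the working day).
Kavya free: 09:00-17:30.
Ugo ∩ Wiremu: 09:30-10:30, 11:30-12:30, 13:00-14:30, 16:00-16:30.
Ugo ∩ Wiremu ∩ Kavya: 09:30-10:30, 11:30-12:30, 13:00-14:30, 16:00-16:30.
The last common window of at least 60 minutes is 13:00-14:30; a 60-minute meeting can start as late as 13:30 and still end by 14:30.

13:30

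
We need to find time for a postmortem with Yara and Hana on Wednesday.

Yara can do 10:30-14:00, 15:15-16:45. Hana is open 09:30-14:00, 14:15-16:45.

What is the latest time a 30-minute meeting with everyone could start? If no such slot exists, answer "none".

16:15

Yara ∩ Hana: 10:30-14:00, 15:15-16:45.
The last common window of at least 30 minutes is 15:15-16:45; a 30-minute meeting can start as late as 16:15 and still end by 16:45.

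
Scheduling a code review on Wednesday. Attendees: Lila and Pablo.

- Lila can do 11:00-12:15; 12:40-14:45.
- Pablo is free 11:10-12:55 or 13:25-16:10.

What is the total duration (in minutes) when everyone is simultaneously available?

Lila ∩ Pablo: 11:10-12:15, 12:40-12:55, 13:25-14:45.
Those are the intersection windows.
Summing the common windows: 65 + 15 + 80 = 160 minutes.

160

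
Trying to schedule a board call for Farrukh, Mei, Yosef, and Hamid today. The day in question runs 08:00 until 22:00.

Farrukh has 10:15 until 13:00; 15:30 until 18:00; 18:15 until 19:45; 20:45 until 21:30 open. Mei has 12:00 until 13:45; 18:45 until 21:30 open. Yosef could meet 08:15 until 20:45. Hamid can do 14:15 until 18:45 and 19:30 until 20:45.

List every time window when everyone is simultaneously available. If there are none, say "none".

Farrukh ∩ Mei: 12:00-13:00, 18:45-19:45, 20:45-21:30.
Farrukh ∩ Mei ∩ Yosef: 12:00-13:00, 18:45-19:45.
Farrukh ∩ Mei ∩ Yosef ∩ Hamid: 19:30-19:45.
Those are the intersection windows.

19:30-19:45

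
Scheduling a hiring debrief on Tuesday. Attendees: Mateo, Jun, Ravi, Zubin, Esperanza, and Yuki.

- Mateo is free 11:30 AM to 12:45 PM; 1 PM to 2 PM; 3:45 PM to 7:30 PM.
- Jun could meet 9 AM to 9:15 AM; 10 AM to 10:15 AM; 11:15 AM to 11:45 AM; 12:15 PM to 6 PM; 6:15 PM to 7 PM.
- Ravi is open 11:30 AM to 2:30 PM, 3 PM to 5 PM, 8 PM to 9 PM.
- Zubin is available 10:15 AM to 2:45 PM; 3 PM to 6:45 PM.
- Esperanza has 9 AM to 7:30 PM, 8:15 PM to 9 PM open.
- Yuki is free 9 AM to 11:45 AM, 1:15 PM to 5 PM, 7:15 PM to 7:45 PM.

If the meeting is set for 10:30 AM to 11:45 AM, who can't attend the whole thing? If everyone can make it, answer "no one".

Mateo: not fully free for 10:30-11:45. Jun: not fully free for 10:30-11:45. Ravi: not fully free for 10:30-11:45. Zubin: free for 10:30-11:45. Esperanza: free for 10:30-11:45. Yuki: free for 10:30-11:45.

Jun, Mateo, Ravi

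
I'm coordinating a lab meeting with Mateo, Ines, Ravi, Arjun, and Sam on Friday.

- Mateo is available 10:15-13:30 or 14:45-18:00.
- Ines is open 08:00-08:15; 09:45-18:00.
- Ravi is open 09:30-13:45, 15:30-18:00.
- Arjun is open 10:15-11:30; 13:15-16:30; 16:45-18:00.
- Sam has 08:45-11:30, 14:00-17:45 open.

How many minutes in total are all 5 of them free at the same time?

195

Mateo ∩ Ines: 10:15-13:30, 14:45-18:00.
Mateo ∩ Ines ∩ Ravi: 10:15-13:30, 15:30-18:00.
Mateo ∩ Ines ∩ Ravi ∩ Arjun: 10:15-11:30, 13:15-13:30, 15:30-16:30, 16:45-18:00.
Mateo ∩ Ines ∩ Ravi ∩ Arjun ∩ Sam: 10:15-11:30, 15:30-16:30, 16:45-17:45.
Summing the common windows: 75 + 60 + 60 = 195 minutes.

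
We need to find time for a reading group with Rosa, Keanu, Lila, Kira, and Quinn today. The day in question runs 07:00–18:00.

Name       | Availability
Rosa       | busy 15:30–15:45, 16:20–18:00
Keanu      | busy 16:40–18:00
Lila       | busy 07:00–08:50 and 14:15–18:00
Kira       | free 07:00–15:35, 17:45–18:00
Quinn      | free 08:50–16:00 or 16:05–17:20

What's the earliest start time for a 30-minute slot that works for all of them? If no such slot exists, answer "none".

Rosa free: 07:00-15:30, 15:45-16:20 (invert busy blocks within the working day).
Keanu free: 07:00-16:40 (invert busy blocks within the working day).
Lila free: 08:50-14:15 (invert busy blocks within the working day).
Kira free: 07:00-15:35, 17:45-18:00.
Quinn free: 08:50-16:00, 16:05-17:20.
Rosa ∩ Keanu: 07:00-15:30, 15:45-16:20.
Rosa ∩ Keanu ∩ Lila: 08:50-14:15.
Rosa ∩ Keanu ∩ Lila ∩ Kira: 08:50-14:15.
Rosa ∩ Keanu ∩ Lila ∩ Kira ∩ Quinn: 08:50-14:15.
The first common window of at least 30 minutes is 08:50-14:15, so the earliest start is 08:50.

08:50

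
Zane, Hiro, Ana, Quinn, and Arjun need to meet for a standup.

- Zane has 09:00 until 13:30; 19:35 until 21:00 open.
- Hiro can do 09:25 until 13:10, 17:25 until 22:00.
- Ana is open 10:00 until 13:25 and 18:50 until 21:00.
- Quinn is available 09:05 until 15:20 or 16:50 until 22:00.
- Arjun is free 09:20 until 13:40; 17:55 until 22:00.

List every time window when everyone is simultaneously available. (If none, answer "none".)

Zane ∩ Hiro: 09:25-13:10, 19:35-21:00.
Zane ∩ Hiro ∩ Ana: 10:00-13:10, 19:35-21:00.
Zane ∩ Hiro ∩ Ana ∩ Quinn: 10:00-13:10, 19:35-21:00.
Zane ∩ Hiro ∩ Ana ∩ Quinn ∩ Arjun: 10:00-13:10, 19:35-21:00.

10:00-13:10, 19:35-21:00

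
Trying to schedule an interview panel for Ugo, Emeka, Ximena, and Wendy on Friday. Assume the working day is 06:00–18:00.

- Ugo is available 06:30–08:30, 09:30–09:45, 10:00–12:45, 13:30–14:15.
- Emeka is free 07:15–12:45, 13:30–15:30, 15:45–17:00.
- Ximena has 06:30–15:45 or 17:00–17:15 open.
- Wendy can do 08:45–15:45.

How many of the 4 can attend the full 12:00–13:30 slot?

2

Ximena and Wendy can make the full 12:00-13:30 slot — that's 2.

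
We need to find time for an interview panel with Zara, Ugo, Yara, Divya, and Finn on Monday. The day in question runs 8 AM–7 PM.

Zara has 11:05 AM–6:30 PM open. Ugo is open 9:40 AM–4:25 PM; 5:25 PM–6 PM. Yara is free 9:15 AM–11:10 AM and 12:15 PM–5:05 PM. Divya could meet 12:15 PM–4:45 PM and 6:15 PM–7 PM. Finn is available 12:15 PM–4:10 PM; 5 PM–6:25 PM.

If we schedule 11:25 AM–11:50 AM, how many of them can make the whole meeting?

Zara and Ugo can make the full 11:25-11:50 slot — that's 2.

2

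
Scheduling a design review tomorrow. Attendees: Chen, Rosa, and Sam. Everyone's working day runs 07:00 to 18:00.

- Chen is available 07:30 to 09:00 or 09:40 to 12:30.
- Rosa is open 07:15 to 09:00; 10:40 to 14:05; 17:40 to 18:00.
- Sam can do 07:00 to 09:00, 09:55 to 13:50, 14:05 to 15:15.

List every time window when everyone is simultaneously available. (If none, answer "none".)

07:30-09:00, 10:40-12:30

Chen ∩ Rosa: 07:30-09:00, 10:40-12:30.
Chen ∩ Rosa ∩ Sam: 07:30-09:00, 10:40-12:30.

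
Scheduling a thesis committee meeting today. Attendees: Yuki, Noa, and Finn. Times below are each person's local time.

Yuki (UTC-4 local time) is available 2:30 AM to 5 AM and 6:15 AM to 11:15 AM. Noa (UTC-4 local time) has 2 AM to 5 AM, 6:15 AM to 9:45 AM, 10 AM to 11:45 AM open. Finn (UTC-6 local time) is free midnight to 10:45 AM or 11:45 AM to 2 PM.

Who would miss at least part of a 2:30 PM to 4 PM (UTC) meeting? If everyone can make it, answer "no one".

Noa, Yuki

Yuki in UTC: 06:30-09:00, 10:15-15:15 (add 4h to convert from UTC-4).
Noa in UTC: 06:00-09:00, 10:15-13:45, 14:00-15:45 (add 4h to convert from UTC-4).
Finn in UTC: 06:00-16:45, 17:45-20:00 (add 6h to convert from UTC-6).
Yuki: not fully free for 14:30-16:00. Noa: not fully free for 14:30-16:00. Finn: free for 14:30-16:00.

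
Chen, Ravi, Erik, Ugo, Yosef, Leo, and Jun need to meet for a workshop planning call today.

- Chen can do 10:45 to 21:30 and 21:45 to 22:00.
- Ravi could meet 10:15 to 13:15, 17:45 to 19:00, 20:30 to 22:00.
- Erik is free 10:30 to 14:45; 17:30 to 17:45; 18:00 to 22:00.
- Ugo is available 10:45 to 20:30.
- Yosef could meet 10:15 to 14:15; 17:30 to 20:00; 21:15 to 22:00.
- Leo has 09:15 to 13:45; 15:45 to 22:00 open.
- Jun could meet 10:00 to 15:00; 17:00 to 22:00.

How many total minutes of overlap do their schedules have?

210

Chen ∩ Ravi: 10:45-13:15, 17:45-19:00, 20:30-21:30, 21:45-22:00.
Chen ∩ Ravi ∩ Erik: 10:45-13:15, 18:00-19:00, 20:30-21:30, 21:45-22:00.
Chen ∩ Ravi ∩ Erik ∩ Ugo: 10:45-13:15, 18:00-19:00.
Chen ∩ Ravi ∩ Erik ∩ Ugo ∩ Yosef: 10:45-13:15, 18:00-19:00.
Chen ∩ Ravi ∩ Erik ∩ Ugo ∩ Yosef ∩ Leo: 10:45-13:15, 18:00-19:00.
Chen ∩ Ravi ∩ Erik ∩ Ugo ∩ Yosef ∩ Leo ∩ Jun: 10:45-13:15, 18:00-19:00.
Summing the common windows: 150 + 60 = 210 minutes.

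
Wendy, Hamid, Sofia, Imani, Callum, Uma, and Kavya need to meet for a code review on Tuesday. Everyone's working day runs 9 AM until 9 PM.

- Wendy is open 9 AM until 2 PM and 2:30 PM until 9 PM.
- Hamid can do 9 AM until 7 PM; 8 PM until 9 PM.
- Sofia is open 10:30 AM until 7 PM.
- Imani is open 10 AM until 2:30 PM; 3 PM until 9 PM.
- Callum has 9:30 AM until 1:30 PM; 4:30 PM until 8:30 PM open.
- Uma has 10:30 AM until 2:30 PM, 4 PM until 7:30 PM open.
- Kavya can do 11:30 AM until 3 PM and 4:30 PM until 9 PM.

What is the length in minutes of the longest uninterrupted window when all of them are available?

150

Wendy ∩ Hamid: 09:00-14:00, 14:30-19:00, 20:00-21:00.
Wendy ∩ Hamid ∩ Sofia: 10:30-14:00, 14:30-19:00.
Wendy ∩ Hamid ∩ Sofia ∩ Imani: 10:30-14:00, 15:00-19:00.
Wendy ∩ Hamid ∩ Sofia ∩ Imani ∩ Callum: 10:30-13:30, 16:30-19:00.
Wendy ∩ Hamid ∩ Sofia ∩ Imani ∩ Callum ∩ Uma: 10:30-13:30, 16:30-19:00.
Wendy ∩ Hamid ∩ Sofia ∩ Imani ∩ Callum ∩ Uma ∩ Kavya: 11:30-13:30, 16:30-19:00.
The longest is 16:30-19:00 at 150 minutes.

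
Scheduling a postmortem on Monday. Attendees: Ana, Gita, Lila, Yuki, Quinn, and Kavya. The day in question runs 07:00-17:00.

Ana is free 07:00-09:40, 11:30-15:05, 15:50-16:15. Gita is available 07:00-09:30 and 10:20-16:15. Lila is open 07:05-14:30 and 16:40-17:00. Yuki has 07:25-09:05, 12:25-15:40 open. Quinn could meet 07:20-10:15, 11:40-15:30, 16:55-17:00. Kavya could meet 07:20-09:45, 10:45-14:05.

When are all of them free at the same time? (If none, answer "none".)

Ana ∩ Gita: 07:00-09:30, 11:30-15:05, 15:50-16:15.
Ana ∩ Gita ∩ Lila: 07:05-09:30, 11:30-14:30.
Ana ∩ Gita ∩ Lila ∩ Yuki: 07:25-09:05, 12:25-14:30.
Ana ∩ Gita ∩ Lila ∩ Yuki ∩ Quinn: 07:25-09:05, 12:25-14:30.
Ana ∩ Gita ∩ Lila ∩ Yuki ∩ Quinn ∩ Kavya: 07:25-09:05, 12:25-14:05.
So the common availability across everyone is 07:25-09:05, 12:25-14:05.

07:25-09:05, 12:25-14:05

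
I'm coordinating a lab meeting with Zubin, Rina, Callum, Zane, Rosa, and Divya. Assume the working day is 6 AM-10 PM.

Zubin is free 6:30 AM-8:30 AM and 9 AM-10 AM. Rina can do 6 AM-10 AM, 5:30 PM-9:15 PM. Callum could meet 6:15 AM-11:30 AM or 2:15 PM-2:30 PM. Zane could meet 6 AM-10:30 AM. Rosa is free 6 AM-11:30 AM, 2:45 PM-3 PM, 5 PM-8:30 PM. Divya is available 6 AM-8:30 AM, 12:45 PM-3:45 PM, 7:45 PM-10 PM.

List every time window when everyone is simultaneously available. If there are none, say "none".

06:30-08:30

Zubin ∩ Rina: 06:30-08:30, 09:00-10:00.
Zubin ∩ Rina ∩ Callum: 06:30-08:30, 09:00-10:00.
Zubin ∩ Rina ∩ Callum ∩ Zane: 06:30-08:30, 09:00-10:00.
Zubin ∩ Rina ∩ Callum ∩ Zane ∩ Rosa: 06:30-08:30, 09:00-10:00.
Zubin ∩ Rina ∩ Callum ∩ Zane ∩ Rosa ∩ Divya: 06:30-08:30.
Those are the intersection windows.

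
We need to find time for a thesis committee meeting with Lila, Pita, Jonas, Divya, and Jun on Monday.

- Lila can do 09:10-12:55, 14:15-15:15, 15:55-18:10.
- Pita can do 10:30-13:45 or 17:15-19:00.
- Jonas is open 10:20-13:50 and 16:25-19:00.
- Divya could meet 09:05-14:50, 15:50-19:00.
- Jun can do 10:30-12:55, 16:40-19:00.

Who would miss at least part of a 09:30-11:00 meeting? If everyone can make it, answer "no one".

Jonas, Jun, Pita

Lila: free for 09:30-11:00. Pita: not fully free for 09:30-11:00. Jonas: not fully free for 09:30-11:00. Divya: free for 09:30-11:00. Jun: not fully free for 09:30-11:00.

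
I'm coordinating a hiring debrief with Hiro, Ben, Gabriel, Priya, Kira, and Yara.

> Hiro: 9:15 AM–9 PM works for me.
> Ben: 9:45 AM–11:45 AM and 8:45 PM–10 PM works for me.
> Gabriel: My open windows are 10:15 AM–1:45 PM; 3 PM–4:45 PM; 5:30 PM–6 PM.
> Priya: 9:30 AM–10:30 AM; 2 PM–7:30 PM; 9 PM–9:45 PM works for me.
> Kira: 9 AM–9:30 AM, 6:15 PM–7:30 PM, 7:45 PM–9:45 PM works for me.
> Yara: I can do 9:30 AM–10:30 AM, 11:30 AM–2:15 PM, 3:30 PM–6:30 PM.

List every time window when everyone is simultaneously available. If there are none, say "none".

none

Hiro ∩ Ben: 09:45-11:45, 20:45-21:00.
Hiro ∩ Ben ∩ Gabriel: 10:15-11:45.
Hiro ∩ Ben ∩ Gabriel ∩ Priya: 10:15-10:30.
Hiro ∩ Ben ∩ Gabriel ∩ Priya ∩ Kira: ∅.
Hiro ∩ Ben ∩ Gabriel ∩ Priya ∩ Kira ∩ Yara: ∅.
There is no time when everyone is free.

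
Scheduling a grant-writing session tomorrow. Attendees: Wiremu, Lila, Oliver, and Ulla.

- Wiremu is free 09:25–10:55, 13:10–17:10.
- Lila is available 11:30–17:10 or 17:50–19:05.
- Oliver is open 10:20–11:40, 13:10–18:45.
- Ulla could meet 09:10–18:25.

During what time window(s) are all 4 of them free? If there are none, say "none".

13:10-17:10

Wiremu ∩ Lila: 13:10-17:10.
Wiremu ∩ Lila ∩ Oliver: 13:10-17:10.
Wiremu ∩ Lila ∩ Oliver ∩ Ulla: 13:10-17:10.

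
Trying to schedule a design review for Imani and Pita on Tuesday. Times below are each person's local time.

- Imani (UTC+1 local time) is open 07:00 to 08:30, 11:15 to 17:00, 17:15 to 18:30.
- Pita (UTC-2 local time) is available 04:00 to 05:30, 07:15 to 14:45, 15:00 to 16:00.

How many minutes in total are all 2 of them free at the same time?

495

Imani in UTC: 06:00-07:30, 10:15-16:00, 16:15-17:30 (subtract 1h to convert from UTC+1).
Pita in UTC: 06:00-07:30, 09:15-16:45, 17:00-18:00 (add 2h to convert from UTC-2).
Imani ∩ Pita: 06:00-07:30, 10:15-16:00, 16:15-16:45, 17:00-17:30.
So the common availability across everyone is 06:00-07:30, 10:15-16:00, 16:15-16:45, 17:00-17:30.
Summing the common windows: 90 + 345 + 30 + 30 = 495 minutes.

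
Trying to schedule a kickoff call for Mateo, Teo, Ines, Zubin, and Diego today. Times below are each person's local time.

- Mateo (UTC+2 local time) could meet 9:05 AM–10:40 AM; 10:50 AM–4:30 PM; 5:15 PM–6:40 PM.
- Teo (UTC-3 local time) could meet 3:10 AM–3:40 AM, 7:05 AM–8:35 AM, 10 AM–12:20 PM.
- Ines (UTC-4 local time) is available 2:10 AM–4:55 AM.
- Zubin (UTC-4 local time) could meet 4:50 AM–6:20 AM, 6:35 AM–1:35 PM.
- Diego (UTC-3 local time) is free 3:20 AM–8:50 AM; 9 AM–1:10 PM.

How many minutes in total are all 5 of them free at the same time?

Mateo in UTC: 07:05-08:40, 08:50-14:30, 15:15-16:40 (subtract 2h to convert from UTC+2).
Teo in UTC: 06:10-06:40, 10:05-11:35, 13:00-15:20 (add 3h to convert from UTC-3).
Ines in UTC: 06:10-08:55 (add 4h to convert from UTC-4).
Zubin in UTC: 08:50-10:20, 10:35-17:35 (add 4h to convert from UTC-4).
Diego in UTC: 06:20-11:50, 12:00-16:10 (add 3h to convert from UTC-3).
Mateo ∩ Teo: 10:05-11:35, 13:00-14:30, 15:15-15:20.
Mateo ∩ Teo ∩ Ines: ∅.
Mateo ∩ Teo ∩ Ines ∩ Zubin: ∅.
Mateo ∩ Teo ∩ Ines ∩ Zubin ∩ Diego: ∅.
There is no time when everyone is free.
There is no common window, so the total is 0 minutes.

0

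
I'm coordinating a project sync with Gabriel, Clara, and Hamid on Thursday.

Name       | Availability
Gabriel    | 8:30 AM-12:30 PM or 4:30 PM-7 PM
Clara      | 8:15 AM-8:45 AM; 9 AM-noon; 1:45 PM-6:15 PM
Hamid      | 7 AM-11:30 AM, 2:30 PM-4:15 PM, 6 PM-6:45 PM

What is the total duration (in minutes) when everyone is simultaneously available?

Gabriel ∩ Clara: 08:30-08:45, 09:00-12:00, 16:30-18:15.
Gabriel ∩ Clara ∩ Hamid: 08:30-08:45, 09:00-11:30, 18:00-18:15.
Summing the common windows: 15 + 150 + 15 = 180 minutes.

180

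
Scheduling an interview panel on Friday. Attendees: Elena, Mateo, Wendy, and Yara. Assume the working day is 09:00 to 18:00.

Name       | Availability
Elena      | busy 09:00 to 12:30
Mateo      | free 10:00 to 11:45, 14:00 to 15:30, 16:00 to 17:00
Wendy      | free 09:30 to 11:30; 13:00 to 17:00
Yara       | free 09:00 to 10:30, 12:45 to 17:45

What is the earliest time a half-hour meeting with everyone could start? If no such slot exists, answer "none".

14:00

Elena free: 12:30-18:00 (invert busy blocks within the working day).
Mateo free: 10:00-11:45, 14:00-15:30, 16:00-17:00.
Wendy free: 09:30-11:30, 13:00-17:00.
Yara free: 09:00-10:30, 12:45-17:45.
Elena ∩ Mateo: 14:00-15:30, 16:00-17:00.
Elena ∩ Mateo ∩ Wendy: 14:00-15:30, 16:00-17:00.
Elena ∩ Mateo ∩ Wendy ∩ Yara: 14:00-15:30, 16:00-17:00.
So the common availability across everyone is 14:00-15:30, 16:00-17:00.
The first common window of at least 30 minutes is 14:00-15:30, so the earliest start is 14:00.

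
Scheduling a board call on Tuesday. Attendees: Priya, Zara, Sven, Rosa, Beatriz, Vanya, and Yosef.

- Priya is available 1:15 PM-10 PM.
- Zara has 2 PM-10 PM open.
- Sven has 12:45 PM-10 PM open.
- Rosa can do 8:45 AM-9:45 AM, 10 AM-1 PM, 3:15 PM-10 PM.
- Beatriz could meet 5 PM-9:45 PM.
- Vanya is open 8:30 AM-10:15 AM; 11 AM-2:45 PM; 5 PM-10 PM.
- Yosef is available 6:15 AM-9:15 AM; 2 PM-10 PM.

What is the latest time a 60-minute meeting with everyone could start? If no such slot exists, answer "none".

20:45

Priya ∩ Zara: 14:00-22:00.
Priya ∩ Zara ∩ Sven: 14:00-22:00.
Priya ∩ Zara ∩ Sven ∩ Rosa: 15:15-22:00.
Priya ∩ Zara ∩ Sven ∩ Rosa ∩ Beatriz: 17:00-21:45.
Priya ∩ Zara ∩ Sven ∩ Rosa ∩ Beatriz ∩ Vanya: 17:00-21:45.
Priya ∩ Zara ∩ Sven ∩ Rosa ∩ Beatriz ∩ Vanya ∩ Yosef: 17:00-21:45.
So the common availability across everyone is 17:00-21:45.
The last common window of at least 60 minutes is 17:00-21:45; a 60-minute meeting can start as late as 20:45 and still end by 21:45.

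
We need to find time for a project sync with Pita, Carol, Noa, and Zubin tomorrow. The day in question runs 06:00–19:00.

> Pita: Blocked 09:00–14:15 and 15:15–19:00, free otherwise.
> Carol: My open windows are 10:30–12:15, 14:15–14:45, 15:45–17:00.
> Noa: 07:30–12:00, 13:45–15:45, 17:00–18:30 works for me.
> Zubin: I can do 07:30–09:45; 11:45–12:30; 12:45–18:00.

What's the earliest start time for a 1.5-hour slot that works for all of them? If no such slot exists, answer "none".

Pita free: 06:00-09:00, 14:15-15:15 (invert busy blocks within the working day).
Carol free: 10:30-12:15, 14:15-14:45, 15:45-17:00.
Noa free: 07:30-12:00, 13:45-15:45, 17:00-18:30.
Zubin free: 07:30-09:45, 11:45-12:30, 12:45-18:00.
Pita ∩ Carol: 14:15-14:45.
Pita ∩ Carol ∩ Noa: 14:15-14:45.
Pita ∩ Carol ∩ Noa ∩ Zubin: 14:15-14:45.
Those are the intersection windows.
No common window is at least 90 minutes long.

none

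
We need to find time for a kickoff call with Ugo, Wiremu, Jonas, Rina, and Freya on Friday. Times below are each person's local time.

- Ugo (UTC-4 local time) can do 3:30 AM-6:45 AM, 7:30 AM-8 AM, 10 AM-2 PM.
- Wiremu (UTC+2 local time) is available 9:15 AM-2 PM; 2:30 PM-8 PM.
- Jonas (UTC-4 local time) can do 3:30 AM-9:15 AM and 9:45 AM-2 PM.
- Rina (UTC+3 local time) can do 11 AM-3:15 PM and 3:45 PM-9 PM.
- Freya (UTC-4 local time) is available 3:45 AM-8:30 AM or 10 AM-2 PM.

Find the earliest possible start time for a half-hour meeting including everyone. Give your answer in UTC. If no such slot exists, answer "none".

Ugo in UTC: 07:30-10:45, 11:30-12:00, 14:00-18:00 (add 4h to convert from UTC-4).
Wiremu in UTC: 07:15-12:00, 12:30-18:00 (subtract 2h to convert from UTC+2).
Jonas in UTC: 07:30-13:15, 13:45-18:00 (add 4h to convert from UTC-4).
Rina in UTC: 08:00-12:15, 12:45-18:00 (subtract 3h to convert from UTC+3).
Freya in UTC: 07:45-12:30, 14:00-18:00 (add 4h to convert from UTC-4).
Ugo ∩ Wiremu: 07:30-10:45, 11:30-12:00, 14:00-18:00.
Ugo ∩ Wiremu ∩ Jonas: 07:30-10:45, 11:30-12:00, 14:00-18:00.
Ugo ∩ Wiremu ∩ Jonas ∩ Rina: 08:00-10:45, 11:30-12:00, 14:00-18:00.
Ugo ∩ Wiremu ∩ Jonas ∩ Rina ∩ Freya: 08:00-10:45, 11:30-12:00, 14:00-18:00.
Those are the intersection windows.
The first common window of at least 30 minutes is 08:00-10:45, so the earliest start is 08:00.

08:00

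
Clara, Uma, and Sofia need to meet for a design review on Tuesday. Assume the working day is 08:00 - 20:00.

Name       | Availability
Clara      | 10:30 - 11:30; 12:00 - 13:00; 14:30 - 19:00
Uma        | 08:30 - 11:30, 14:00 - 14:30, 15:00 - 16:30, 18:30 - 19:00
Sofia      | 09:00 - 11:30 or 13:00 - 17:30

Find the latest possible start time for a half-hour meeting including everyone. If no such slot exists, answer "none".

16:00

Clara ∩ Uma: 10:30-11:30, 15:00-16:30, 18:30-19:00.
Clara ∩ Uma ∩ Sofia: 10:30-11:30, 15:00-16:30.
Those are the intersection windows.
The last common window of at least 30 minutes is 15:00-16:30; a 30-minute meeting can start as late as 16:00 and still end by 16:30.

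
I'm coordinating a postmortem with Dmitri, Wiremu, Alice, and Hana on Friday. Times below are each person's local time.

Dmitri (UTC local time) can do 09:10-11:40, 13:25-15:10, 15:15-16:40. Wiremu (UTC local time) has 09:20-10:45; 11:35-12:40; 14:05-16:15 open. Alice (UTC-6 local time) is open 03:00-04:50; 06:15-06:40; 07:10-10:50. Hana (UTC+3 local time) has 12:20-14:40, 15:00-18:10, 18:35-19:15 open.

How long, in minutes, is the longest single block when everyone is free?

Dmitri in UTC: 09:10-11:40, 13:25-15:10, 15:15-16:40.
Wiremu in UTC: 09:20-10:45, 11:35-12:40, 14:05-16:15.
Alice in UTC: 09:00-10:50, 12:15-12:40, 13:10-16:50 (add 6h to convert from UTC-6).
Hana in UTC: 09:20-11:40, 12:00-15:10, 15:35-16:15 (subtract 3h to convert from UTC+3).
Dmitri ∩ Wiremu: 09:20-10:45, 11:35-11:40, 14:05-15:10, 15:15-16:15.
Dmitri ∩ Wiremu ∩ Alice: 09:20-10:45, 14:05-15:10, 15:15-16:15.
Dmitri ∩ Wiremu ∩ Alice ∩ Hana: 09:20-10:45, 14:05-15:10, 15:35-16:15.
The longest is 09:20-10:45 at 85 minutes.

85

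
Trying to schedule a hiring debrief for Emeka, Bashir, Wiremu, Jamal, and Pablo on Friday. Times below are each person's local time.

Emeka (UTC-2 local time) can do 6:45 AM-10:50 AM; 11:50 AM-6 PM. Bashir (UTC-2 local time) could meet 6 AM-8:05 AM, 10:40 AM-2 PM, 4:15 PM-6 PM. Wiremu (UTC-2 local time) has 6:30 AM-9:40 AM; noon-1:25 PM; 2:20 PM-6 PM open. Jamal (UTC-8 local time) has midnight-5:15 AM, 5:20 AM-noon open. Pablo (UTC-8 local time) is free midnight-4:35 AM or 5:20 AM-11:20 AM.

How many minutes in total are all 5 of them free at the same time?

230

Emeka in UTC: 08:45-12:50, 13:50-20:00 (add 2h to convert from UTC-2).
Bashir in UTC: 08:00-10:05, 12:40-16:00, 18:15-20:00 (add 2h to convert from UTC-2).
Wiremu in UTC: 08:30-11:40, 14:00-15:25, 16:20-20:00 (add 2h to convert from UTC-2).
Jamal in UTC: 08:00-13:15, 13:20-20:00 (add 8h to convert from UTC-8).
Pablo in UTC: 08:00-12:35, 13:20-19:20 (add 8h to convert from UTC-8).
Emeka ∩ Bashir: 08:45-10:05, 12:40-12:50, 13:50-16:00, 18:15-20:00.
Emeka ∩ Bashir ∩ Wiremu: 08:45-10:05, 14:00-15:25, 18:15-20:00.
Emeka ∩ Bashir ∩ Wiremu ∩ Jamal: 08:45-10:05, 14:00-15:25, 18:15-20:00.
Emeka ∩ Bashir ∩ Wiremu ∩ Jamal ∩ Pablo: 08:45-10:05, 14:00-15:25, 18:15-19:20.
Those are the intersection windows.
Summing the common windows: 80 + 85 + 65 = 230 minutes.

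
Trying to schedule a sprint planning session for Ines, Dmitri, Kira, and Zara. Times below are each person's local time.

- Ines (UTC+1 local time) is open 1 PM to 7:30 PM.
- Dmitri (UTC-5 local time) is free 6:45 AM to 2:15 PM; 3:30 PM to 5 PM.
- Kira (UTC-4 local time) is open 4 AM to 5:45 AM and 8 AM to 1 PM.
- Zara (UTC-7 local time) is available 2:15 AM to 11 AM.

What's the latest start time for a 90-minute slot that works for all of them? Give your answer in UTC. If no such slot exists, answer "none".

15:30

Ines in UTC: 12:00-18:30 (subtract 1h to convert from UTC+1).
Dmitri in UTC: 11:45-19:15, 20:30-22:00 (add 5h to convert from UTC-5).
Kira in UTC: 08:00-09:45, 12:00-17:00 (add 4h to convert from UTC-4).
Zara in UTC: 09:15-18:00 (add 7h to convert from UTC-7).
Ines ∩ Dmitri: 12:00-18:30.
Ines ∩ Dmitri ∩ Kira: 12:00-17:00.
Ines ∩ Dmitri ∩ Kira ∩ Zara: 12:00-17:00.
The last common window of at least 90 minutes is 12:00-17:00; a 90-minute meeting can start as late as 15:30 and still end by 17:00.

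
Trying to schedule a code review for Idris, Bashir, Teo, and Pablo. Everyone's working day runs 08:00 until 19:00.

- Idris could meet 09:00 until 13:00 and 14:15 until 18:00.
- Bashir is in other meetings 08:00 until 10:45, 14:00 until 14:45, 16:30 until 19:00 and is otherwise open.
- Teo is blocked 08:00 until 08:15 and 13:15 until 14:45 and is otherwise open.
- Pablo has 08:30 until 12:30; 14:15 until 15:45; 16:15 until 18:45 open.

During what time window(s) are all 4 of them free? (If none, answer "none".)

Idris free: 09:00-13:00, 14:15-18:00.
Bashir free: 10:45-14:00, 14:45-16:30 (invert busy blocks within the working day).
Teo free: 08:15-13:15, 14:45-19:00 (invert busy blocks within the working day).
Pablo free: 08:30-12:30, 14:15-15:45, 16:15-18:45.
Idris ∩ Bashir: 10:45-13:00, 14:45-16:30.
Idris ∩ Bashir ∩ Teo: 10:45-13:00, 14:45-16:30.
Idris ∩ Bashir ∩ Teo ∩ Pablo: 10:45-12:30, 14:45-15:45, 16:15-16:30.

10:45-12:30, 14:45-15:45, 16:15-16:30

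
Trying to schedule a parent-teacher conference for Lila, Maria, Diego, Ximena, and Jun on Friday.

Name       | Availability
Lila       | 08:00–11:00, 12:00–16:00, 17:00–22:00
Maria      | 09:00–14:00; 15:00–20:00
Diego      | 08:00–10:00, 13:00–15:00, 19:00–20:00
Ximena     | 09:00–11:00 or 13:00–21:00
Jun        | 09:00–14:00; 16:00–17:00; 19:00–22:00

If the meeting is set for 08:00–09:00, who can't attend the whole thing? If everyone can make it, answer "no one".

Jun, Maria, Ximena

Lila: free for 08:00-09:00. Maria: not fully free for 08:00-09:00. Diego: free for 08:00-09:00. Ximena: not fully free for 08:00-09:00. Jun: not fully free for 08:00-09:00.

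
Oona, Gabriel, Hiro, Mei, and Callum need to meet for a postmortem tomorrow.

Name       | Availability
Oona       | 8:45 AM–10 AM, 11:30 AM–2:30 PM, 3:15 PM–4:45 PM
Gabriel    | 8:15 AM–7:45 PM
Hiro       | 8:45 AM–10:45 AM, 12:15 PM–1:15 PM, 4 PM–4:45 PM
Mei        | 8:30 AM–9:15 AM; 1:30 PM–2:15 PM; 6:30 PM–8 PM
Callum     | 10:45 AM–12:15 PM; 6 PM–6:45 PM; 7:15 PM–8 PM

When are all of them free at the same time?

Oona ∩ Gabriel: 08:45-10:00, 11:30-14:30, 15:15-16:45.
Oona ∩ Gabriel ∩ Hiro: 08:45-10:00, 12:15-13:15, 16:00-16:45.
Oona ∩ Gabriel ∩ Hiro ∩ Mei: 08:45-09:15.
Oona ∩ Gabriel ∩ Hiro ∩ Mei ∩ Callum: ∅.
There is no time when everyone is free.

none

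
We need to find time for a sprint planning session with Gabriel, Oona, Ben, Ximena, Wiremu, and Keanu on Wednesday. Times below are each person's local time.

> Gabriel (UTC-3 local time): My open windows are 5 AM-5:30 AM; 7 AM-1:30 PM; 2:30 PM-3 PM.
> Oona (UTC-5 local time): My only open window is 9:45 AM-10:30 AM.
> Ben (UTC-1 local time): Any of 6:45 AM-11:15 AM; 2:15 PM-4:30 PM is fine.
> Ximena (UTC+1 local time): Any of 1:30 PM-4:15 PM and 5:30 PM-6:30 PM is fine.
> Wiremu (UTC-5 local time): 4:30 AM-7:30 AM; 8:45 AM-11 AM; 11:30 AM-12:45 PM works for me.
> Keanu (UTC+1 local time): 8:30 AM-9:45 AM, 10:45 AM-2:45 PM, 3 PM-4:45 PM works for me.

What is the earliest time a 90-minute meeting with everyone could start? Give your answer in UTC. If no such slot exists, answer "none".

Gabriel in UTC: 08:00-08:30, 10:00-16:30, 17:30-18:00 (add 3h to convert from UTC-3).
Oona in UTC: 14:45-15:30 (add 5h to convert from UTC-5).
Ben in UTC: 07:45-12:15, 15:15-17:30 (add 1h to convert from UTC-1).
Ximena in UTC: 12:30-15:15, 16:30-17:30 (subtract 1h to convert from UTC+1).
Wiremu in UTC: 09:30-12:30, 13:45-16:00, 16:30-17:45 (add 5h to convert from UTC-5).
Keanu in UTC: 07:30-08:45, 09:45-13:45, 14:00-15:45 (subtract 1h to convert from UTC+1).
Gabriel ∩ Oona: 14:45-15:30.
Gabriel ∩ Oona ∩ Ben: 15:15-15:30.
Gabriel ∩ Oona ∩ Ben ∩ Ximena: ∅.
Gabriel ∩ Oona ∩ Ben ∩ Ximena ∩ Wiremu: ∅.
Gabriel ∩ Oona ∩ Ben ∩ Ximena ∩ Wiremu ∩ Keanu: ∅.
There is no time when everyone is free.
No common window is at least 90 minutes long.

none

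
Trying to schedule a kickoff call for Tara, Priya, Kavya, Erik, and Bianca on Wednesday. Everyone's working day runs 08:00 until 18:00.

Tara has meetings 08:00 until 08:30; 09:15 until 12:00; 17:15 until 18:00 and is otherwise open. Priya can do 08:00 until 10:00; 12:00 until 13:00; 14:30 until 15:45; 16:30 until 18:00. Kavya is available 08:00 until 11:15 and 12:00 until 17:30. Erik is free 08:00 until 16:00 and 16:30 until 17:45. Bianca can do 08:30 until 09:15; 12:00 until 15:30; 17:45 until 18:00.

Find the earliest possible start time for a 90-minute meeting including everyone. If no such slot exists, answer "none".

Tara free: 08:30-09:15, 12:00-17:15 (invert busy blocks within the working day).
Priya free: 08:00-10:00, 12:00-13:00, 14:30-15:45, 16:30-18:00.
Kavya free: 08:00-11:15, 12:00-17:30.
Erik free: 08:00-16:00, 16:30-17:45.
Bianca free: 08:30-09:15, 12:00-15:30, 17:45-18:00.
Tara ∩ Priya: 08:30-09:15, 12:00-13:00, 14:30-15:45, 16:30-17:15.
Tara ∩ Priya ∩ Kavya: 08:30-09:15, 12:00-13:00, 14:30-15:45, 16:30-17:15.
Tara ∩ Priya ∩ Kavya ∩ Erik: 08:30-09:15, 12:00-13:00, 14:30-15:45, 16:30-17:15.
Tara ∩ Priya ∩ Kavya ∩ Erik ∩ Bianca: 08:30-09:15, 12:00-13:00, 14:30-15:30.
No common window is at least 90 minutes long.

none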